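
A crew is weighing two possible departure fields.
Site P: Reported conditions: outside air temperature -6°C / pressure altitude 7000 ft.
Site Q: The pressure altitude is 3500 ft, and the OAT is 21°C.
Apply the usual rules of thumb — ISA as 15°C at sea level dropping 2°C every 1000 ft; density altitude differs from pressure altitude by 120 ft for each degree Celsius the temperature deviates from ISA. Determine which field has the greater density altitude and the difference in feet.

Site P: ISA temp = 1°C, deviation -7°C, DA = 7000 + 120 × (-7) = 6160 ft.
Site Q: ISA temp = 8°C, deviation +13°C, DA = 3500 + 120 × 13 = 5060 ft.
Site P is higher by 6160 − 5060 = 1100 ft.

Site P by 1100 ft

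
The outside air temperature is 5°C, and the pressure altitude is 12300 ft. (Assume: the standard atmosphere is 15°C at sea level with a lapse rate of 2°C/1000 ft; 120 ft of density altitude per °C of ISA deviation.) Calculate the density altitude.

ISA temperature at 12300 ft = 15 − 2 × (12300/1000) = -9.6°C.
ISA deviation = 5 − (-9.6) = +14.6°C.
Density altitude = 12300 + 120 × (14.6) = 12300 + (+1752) = 14052 ft.

14052 ft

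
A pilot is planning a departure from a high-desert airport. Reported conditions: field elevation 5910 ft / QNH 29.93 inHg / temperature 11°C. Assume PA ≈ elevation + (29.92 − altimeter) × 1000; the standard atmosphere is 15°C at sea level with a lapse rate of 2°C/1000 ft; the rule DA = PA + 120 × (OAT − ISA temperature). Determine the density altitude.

Pressure altitude = 5910 + (29.92 − 29.93) × 1000 = 5910 + (-10) = 5900 ft.
ISA temperature at 5900 ft = 15 − 2 × (5900/1000) = 3.2°C.
ISA deviation = 11 − 3.2 = +7.8°C.
Density altitude = 5900 + 120 × (7.8) = 6836 ft.

6836 ft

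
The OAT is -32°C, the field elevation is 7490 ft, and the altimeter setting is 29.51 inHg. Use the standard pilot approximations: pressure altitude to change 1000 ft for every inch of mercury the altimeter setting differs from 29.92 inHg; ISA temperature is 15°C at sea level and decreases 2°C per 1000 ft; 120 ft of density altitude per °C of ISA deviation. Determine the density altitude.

4156 ft

Pressure altitude = 7490 + (29.92 − 29.51) × 1000 = 7490 + (+410) = 7900 ft.
ISA temperature at 7900 ft = 15 − 2 × (7900/1000) = -0.8°C.
ISA deviation = -32 − (-0.8) = -31.2°C.
Density altitude = 7900 + 120 × (-31.2) = 4156 ft.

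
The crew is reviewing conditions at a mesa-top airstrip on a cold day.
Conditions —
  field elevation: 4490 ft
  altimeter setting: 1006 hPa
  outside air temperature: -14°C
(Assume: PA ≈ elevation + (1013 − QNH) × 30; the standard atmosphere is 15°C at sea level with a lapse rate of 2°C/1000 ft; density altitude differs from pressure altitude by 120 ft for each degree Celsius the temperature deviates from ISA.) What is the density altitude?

2348 ft

Pressure altitude = 4490 + (1013 − 1006) × 30 = 4490 + (+210) = 4700 ft.
ISA temperature at 4700 ft = 15 − 2 × (4700/1000) = 5.6°C.
ISA deviation = -14 − 5.6 = -19.6°C.
Density altitude = 4700 + 120 × (-19.6) = 2348 ft.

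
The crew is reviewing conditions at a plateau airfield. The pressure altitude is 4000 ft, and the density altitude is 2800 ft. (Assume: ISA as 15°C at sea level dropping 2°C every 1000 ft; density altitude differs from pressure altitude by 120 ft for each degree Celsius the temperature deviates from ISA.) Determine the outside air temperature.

-3°C

Density altitude − pressure altitude = 2800 − 4000 = -1200 ft.
At 120 ft/°C that is an ISA deviation of -1200/120 = -10°C.
ISA temperature at 4000 ft = 15 − 2 × (4000/1000) = 7°C.
OAT = ISA + deviation = 7 + (-10) = -3°C.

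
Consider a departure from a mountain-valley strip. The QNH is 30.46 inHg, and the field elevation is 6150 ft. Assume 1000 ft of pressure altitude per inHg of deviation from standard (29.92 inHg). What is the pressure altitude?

5610 ft

Pressure correction = (29.92 − 30.46) × 1000 = -540 ft.
Pressure altitude = 6150 + (-540) = 5610 ft.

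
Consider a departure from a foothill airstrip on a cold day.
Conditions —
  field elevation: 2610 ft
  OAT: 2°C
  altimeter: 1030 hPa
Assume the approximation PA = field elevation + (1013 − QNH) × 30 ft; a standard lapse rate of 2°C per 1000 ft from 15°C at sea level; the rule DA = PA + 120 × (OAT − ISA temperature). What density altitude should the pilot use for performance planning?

Pressure altitude = 2610 + (1013 − 1030) × 30 = 2610 + (-510) = 2100 ft.
ISA temperature at 2100 ft = 15 − 2 × (2100/1000) = 10.8°C.
ISA deviation = 2 − 10.8 = -8.8°C.
Density altitude = 2100 + 120 × (-8.8) = 1044 ft.

1044 ft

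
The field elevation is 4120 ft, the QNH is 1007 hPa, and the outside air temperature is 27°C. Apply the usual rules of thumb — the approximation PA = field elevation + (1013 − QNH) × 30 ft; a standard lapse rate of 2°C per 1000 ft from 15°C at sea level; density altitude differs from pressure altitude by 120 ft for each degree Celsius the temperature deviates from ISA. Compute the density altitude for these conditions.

6772 ft

Pressure altitude = 4120 + (1013 − 1007) × 30 = 4120 + (+180) = 4300 ft.
ISA temperature at 4300 ft = 15 − 2 × (4300/1000) = 6.4°C.
ISA deviation = 27 − 6.4 = +20.6°C.
Density altitude = 4300 + 120 × (20.6) = 6772 ft.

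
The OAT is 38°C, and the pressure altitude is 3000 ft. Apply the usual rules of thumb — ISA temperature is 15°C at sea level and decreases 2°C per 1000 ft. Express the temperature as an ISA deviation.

ISA temperature at 3000 ft = 15 − 2 × (3000/1000) = 9°C.
Deviation = OAT − ISA = 38 − 9 = +29°C.

ISA+29°C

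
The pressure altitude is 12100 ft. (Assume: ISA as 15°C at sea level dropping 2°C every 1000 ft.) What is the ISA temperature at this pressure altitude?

-9.2°C

ISA temperature = 15 − 2 × (12100/1000) = 15 − 24.2 = -9.2°C.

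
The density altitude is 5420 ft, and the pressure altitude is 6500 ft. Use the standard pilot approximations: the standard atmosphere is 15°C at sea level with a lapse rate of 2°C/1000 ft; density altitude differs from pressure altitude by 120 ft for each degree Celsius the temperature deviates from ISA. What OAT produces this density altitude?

Density altitude − pressure altitude = 5420 − 6500 = -1080 ft.
At 120 ft/°C that is an ISA deviation of -1080/120 = -9°C.
ISA temperature at 6500 ft = 15 − 2 × (6500/1000) = 2°C.
OAT = ISA + deviation = 2 + (-9) = -7°C.

-7°C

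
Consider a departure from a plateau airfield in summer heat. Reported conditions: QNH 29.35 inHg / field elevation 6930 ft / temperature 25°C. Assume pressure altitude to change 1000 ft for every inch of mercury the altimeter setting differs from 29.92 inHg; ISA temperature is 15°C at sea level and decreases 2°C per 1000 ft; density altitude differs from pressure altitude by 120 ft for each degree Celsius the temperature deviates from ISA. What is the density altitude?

Pressure altitude = 6930 + (29.92 − 29.35) × 1000 = 6930 + (+570) = 7500 ft.
ISA temperature at 7500 ft = 15 − 2 × (7500/1000) = 0°C.
ISA deviation = 25 − 0 = +25°C.
Density altitude = 7500 + 120 × (25) = 10500 ft.

10500 ft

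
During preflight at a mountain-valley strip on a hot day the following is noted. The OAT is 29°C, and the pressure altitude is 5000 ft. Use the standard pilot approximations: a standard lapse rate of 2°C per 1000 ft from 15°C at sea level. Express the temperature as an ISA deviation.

ISA temperature at 5000 ft = 15 − 2 × (5000/1000) = 5°C.
Deviation = OAT − ISA = 29 − 5 = +24°C.

ISA+24°C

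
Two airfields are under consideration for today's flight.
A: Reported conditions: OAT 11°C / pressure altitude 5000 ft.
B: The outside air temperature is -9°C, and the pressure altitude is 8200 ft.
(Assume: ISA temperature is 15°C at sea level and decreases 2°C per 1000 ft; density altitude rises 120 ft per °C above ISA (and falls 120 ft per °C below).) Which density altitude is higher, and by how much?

B by 1568 ft

A: ISA temp = 5°C, deviation +6°C, DA = 5000 + 120 × 6 = 5720 ft.
B: ISA temp = -1.4°C, deviation -7.6°C, DA = 8200 + 120 × (-7.6) = 7288 ft.
B is higher by 7288 − 5720 = 1568 ft.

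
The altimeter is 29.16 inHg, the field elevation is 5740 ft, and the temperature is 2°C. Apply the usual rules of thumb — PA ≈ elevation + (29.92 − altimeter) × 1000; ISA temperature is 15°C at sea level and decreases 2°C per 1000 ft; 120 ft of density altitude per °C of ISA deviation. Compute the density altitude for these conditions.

6500 ft

Pressure altitude = 5740 + (29.92 − 29.16) × 1000 = 5740 + (+760) = 6500 ft.
ISA temperature at 6500 ft = 15 − 2 × (6500/1000) = 2°C.
ISA deviation = 2 − 2 = 0°C.
Density altitude = 6500 + 120 × (0) = 6500 ft.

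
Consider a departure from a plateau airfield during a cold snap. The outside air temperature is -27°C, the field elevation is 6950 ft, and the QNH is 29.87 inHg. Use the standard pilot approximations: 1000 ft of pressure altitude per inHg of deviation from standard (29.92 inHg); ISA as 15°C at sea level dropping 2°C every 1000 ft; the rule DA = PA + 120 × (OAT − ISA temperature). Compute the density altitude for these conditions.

Pressure altitude = 6950 + (29.92 − 29.87) × 1000 = 6950 + (+50) = 7000 ft.
ISA temperature at 7000 ft = 15 − 2 × (7000/1000) = 1°C.
ISA deviation = -27 − 1 = -28°C.
Density altitude = 7000 + 120 × (-28) = 3640 ft.

3640 ft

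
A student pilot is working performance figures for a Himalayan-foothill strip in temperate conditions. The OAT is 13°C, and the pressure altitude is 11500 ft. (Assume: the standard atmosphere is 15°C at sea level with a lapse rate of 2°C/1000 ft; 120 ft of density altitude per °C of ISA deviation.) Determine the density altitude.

ISA temperature at 11500 ft = 15 − 2 × (11500/1000) = -8°C.
ISA deviation = 13 − (-8) = +21°C.
Density altitude = 11500 + 120 × (21) = 11500 + (+2520) = 14020 ft.

14020 ft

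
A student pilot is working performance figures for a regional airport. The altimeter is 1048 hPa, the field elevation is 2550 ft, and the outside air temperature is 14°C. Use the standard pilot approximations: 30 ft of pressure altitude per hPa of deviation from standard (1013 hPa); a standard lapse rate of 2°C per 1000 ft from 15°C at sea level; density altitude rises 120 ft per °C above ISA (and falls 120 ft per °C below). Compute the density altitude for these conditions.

1740 ft

Pressure altitude = 2550 + (1013 − 1048) × 30 = 2550 + (-1050) = 1500 ft.
ISA temperature at 1500 ft = 15 − 2 × (1500/1000) = 12°C.
ISA deviation = 14 − 12 = +2°C.
Density altitude = 1500 + 120 × (2) = 1740 ft.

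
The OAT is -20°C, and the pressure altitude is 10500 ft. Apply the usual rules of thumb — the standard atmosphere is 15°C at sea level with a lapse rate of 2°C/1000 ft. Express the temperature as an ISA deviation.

ISA-14°C

ISA temperature at 10500 ft = 15 − 2 × (10500/1000) = -6°C.
Deviation = OAT − ISA = -20 − (-6) = -14°C.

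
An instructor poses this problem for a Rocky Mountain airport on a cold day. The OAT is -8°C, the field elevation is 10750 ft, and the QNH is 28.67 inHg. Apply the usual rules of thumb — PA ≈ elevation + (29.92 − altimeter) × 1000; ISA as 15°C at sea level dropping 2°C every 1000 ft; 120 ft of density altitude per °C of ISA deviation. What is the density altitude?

12120 ft

Pressure altitude = 10750 + (29.92 − 28.67) × 1000 = 10750 + (+1250) = 12000 ft.
ISA temperature at 12000 ft = 15 − 2 × (12000/1000) = -9°C.
ISA deviation = -8 − (-9) = +1°C.
Density altitude = 12000 + 120 × (1) = 12120 ft.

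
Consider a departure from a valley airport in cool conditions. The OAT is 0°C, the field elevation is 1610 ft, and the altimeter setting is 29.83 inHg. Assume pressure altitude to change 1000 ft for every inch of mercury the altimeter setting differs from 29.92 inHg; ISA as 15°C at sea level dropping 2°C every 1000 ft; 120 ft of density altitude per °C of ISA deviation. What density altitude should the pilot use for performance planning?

Pressure altitude = 1610 + (29.92 − 29.83) × 1000 = 1610 + (+90) = 1700 ft.
ISA temperature at 1700 ft = 15 − 2 × (1700/1000) = 11.6°C.
ISA deviation = 0 − 11.6 = -11.6°C.
Density altitude = 1700 + 120 × (-11.6) = 308 ft.

308 ft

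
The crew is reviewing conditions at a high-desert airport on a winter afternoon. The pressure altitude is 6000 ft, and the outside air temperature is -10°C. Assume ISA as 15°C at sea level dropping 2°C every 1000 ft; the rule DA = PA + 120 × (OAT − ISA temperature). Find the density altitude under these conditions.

4440 ft

ISA temperature at 6000 ft = 15 − 2 × (6000/1000) = 3°C.
ISA deviation = -10 − 3 = -13°C.
Density altitude = 6000 + 120 × (-13) = 6000 + (-1560) = 4440 ft.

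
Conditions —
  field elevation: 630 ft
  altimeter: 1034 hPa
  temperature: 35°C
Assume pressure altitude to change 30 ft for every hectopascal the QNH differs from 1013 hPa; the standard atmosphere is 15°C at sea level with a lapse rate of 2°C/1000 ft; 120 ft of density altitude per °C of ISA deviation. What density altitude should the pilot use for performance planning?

2400 ft

Pressure altitude = 630 + (1013 − 1034) × 30 = 630 + (-630) = 0 ft.
ISA temperature at 0 ft = 15 − 2 × (0/1000) = 15°C.
ISA deviation = 35 − 15 = +20°C.
Density altitude = 0 + 120 × (20) = 2400 ft.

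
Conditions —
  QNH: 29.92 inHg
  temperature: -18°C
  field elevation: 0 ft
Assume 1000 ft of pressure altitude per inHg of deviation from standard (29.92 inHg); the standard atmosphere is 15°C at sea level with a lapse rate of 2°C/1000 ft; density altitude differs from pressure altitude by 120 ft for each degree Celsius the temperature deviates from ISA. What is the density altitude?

-3960 ft

Pressure altitude = 0 + (29.92 − 29.92) × 1000 = 0 + (0) = 0 ft.
ISA temperature at 0 ft = 15 − 2 × (0/1000) = 15°C.
ISA deviation = -18 − 15 = -33°C.
Density altitude = 0 + 120 × (-33) = -3960 ft.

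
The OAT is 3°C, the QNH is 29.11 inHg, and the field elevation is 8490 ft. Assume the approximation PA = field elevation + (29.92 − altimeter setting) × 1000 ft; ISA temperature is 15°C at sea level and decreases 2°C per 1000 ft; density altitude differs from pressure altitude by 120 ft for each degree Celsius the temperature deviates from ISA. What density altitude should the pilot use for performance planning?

Pressure altitude = 8490 + (29.92 − 29.11) × 1000 = 8490 + (+810) = 9300 ft.
ISA temperature at 9300 ft = 15 − 2 × (9300/1000) = -3.6°C.
ISA deviation = 3 − (-3.6) = +6.6°C.
Density altitude = 9300 + 120 × (6.6) = 10092 ft.

10092 ft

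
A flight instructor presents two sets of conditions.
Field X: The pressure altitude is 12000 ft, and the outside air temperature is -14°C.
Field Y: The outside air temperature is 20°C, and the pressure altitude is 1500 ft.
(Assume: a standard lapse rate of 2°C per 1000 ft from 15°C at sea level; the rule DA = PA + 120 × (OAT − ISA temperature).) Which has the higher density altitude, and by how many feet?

Field X by 8940 ft

Field X: ISA temp = -9°C, deviation -5°C, DA = 12000 + 120 × (-5) = 11400 ft.
Field Y: ISA temp = 12°C, deviation +8°C, DA = 1500 + 120 × 8 = 2460 ft.
Field X is higher by 11400 − 2460 = 8940 ft.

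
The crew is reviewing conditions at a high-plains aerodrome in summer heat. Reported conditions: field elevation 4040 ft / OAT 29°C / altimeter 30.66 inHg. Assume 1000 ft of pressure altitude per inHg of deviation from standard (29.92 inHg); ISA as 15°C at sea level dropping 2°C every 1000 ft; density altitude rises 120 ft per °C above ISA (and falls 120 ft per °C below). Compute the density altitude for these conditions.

5772 ft

Pressure altitude = 4040 + (29.92 − 30.66) × 1000 = 4040 + (-740) = 3300 ft.
ISA temperature at 3300 ft = 15 − 2 × (3300/1000) = 8.4°C.
ISA deviation = 29 − 8.4 = +20.6°C.
Density altitude = 3300 + 120 × (20.6) = 5772 ft.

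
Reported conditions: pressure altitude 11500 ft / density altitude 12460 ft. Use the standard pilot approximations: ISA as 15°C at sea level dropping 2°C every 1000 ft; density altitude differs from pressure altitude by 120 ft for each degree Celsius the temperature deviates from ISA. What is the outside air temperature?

0°C

Density altitude − pressure altitude = 12460 − 11500 = +960 ft.
At 120 ft/°C that is an ISA deviation of 960/120 = +8°C.
ISA temperature at 11500 ft = 15 − 2 × (11500/1000) = -8°C.
OAT = ISA + deviation = -8 + (+8) = 0°C.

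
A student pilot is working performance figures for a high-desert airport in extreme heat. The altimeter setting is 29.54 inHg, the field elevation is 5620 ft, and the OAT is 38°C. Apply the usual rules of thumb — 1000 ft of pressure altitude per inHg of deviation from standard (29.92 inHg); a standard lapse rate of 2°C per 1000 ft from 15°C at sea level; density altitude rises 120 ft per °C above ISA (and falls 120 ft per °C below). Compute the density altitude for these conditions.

10200 ft

Pressure altitude = 5620 + (29.92 − 29.54) × 1000 = 5620 + (+380) = 6000 ft.
ISA temperature at 6000 ft = 15 − 2 × (6000/1000) = 3°C.
ISA deviation = 38 − 3 = +35°C.
Density altitude = 6000 + 120 × (35) = 10200 ft.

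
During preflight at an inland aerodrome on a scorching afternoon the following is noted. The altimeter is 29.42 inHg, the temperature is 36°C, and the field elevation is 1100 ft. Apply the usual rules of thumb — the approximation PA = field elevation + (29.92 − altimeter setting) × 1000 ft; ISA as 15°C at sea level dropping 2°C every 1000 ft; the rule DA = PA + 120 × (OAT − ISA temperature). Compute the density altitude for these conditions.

Pressure altitude = 1100 + (29.92 − 29.42) × 1000 = 1100 + (+500) = 1600 ft.
ISA temperature at 1600 ft = 15 − 2 × (1600/1000) = 11.8°C.
ISA deviation = 36 − 11.8 = +24.2°C.
Density altitude = 1600 + 120 × (24.2) = 4504 ft.

4504 ft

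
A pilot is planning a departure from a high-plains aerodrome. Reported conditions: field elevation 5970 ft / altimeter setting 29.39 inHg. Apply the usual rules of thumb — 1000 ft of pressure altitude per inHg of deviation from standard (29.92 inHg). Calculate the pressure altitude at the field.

6500 ft

Pressure correction = (29.92 − 29.39) × 1000 = +530 ft.
Pressure altitude = 5970 + (+530) = 6500 ft.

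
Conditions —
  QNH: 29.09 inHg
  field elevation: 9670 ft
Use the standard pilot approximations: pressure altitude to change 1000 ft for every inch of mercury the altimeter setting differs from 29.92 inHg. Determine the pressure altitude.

10500 ft

Pressure correction = (29.92 − 29.09) × 1000 = +830 ft.
Pressure altitude = 9670 + (+830) = 10500 ft.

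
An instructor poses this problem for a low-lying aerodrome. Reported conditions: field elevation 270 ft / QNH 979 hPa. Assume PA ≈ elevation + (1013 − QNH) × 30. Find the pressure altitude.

Pressure correction = (1013 − 979) × 30 = +1020 ft.
Pressure altitude = 270 + (+1020) = 1290 ft.

1290 ft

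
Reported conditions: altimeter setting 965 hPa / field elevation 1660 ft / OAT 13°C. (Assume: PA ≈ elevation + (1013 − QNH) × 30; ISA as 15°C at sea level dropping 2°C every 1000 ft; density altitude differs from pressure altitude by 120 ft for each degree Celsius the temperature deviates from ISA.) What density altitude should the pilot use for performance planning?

3604 ft

Pressure altitude = 1660 + (1013 − 965) × 30 = 1660 + (+1440) = 3100 ft.
ISA temperature at 3100 ft = 15 − 2 × (3100/1000) = 8.8°C.
ISA deviation = 13 − 8.8 = +4.2°C.
Density altitude = 3100 + 120 × (4.2) = 3604 ft.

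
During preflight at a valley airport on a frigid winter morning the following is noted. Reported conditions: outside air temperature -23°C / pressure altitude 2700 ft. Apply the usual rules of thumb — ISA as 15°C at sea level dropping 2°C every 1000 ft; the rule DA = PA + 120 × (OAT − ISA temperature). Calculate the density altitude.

-1212 ft

ISA temperature at 2700 ft = 15 − 2 × (2700/1000) = 9.6°C.
ISA deviation = -23 − 9.6 = -32.6°C.
Density altitude = 2700 + 120 × (-32.6) = 2700 + (-3912) = -1212 ft.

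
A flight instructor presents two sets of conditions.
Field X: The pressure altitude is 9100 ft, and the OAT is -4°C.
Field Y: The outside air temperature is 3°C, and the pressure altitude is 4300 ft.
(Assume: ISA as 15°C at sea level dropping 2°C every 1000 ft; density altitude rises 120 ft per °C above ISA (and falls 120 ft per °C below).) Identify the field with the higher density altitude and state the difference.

Field X by 5112 ft

Field X: ISA temp = -3.2°C, deviation -0.8°C, DA = 9100 + 120 × (-0.8) = 9004 ft.
Field Y: ISA temp = 6.4°C, deviation -3.4°C, DA = 4300 + 120 × (-3.4) = 3892 ft.
Field X is higher by 9004 − 3892 = 5112 ft.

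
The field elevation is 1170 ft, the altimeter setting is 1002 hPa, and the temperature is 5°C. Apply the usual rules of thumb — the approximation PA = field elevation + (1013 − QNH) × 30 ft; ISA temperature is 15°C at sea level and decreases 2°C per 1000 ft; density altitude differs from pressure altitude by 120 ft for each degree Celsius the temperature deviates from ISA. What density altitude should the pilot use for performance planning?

660 ft

Pressure altitude = 1170 + (1013 − 1002) × 30 = 1170 + (+330) = 1500 ft.
ISA temperature at 1500 ft = 15 − 2 × (1500/1000) = 12°C.
ISA deviation = 5 − 12 = -7°C.
Density altitude = 1500 + 120 × (-7) = 660 ft.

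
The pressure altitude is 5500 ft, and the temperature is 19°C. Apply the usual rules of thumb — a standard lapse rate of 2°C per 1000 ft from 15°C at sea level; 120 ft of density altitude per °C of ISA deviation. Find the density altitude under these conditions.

7300 ft

ISA temperature at 5500 ft = 15 − 2 × (5500/1000) = 4°C.
ISA deviation = 19 − 4 = +15°C.
Density altitude = 5500 + 120 × (15) = 5500 + (+1800) = 7300 ft.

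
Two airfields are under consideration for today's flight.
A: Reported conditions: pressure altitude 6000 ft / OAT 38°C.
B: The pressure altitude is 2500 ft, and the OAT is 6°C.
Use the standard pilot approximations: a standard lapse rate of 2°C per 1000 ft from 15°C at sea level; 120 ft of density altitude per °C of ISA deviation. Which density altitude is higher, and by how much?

A by 8180 ft

A: ISA temp = 3°C, deviation +35°C, DA = 6000 + 120 × 35 = 10200 ft.
B: ISA temp = 10°C, deviation -4°C, DA = 2500 + 120 × (-4) = 2020 ft.
A is higher by 10200 − 2020 = 8180 ft.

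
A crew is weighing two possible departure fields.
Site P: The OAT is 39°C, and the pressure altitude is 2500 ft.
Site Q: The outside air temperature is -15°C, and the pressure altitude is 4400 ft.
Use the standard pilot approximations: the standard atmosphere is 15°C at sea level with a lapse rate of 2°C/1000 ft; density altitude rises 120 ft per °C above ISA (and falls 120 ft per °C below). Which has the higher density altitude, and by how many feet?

Site P: ISA temp = 10°C, deviation +29°C, DA = 2500 + 120 × 29 = 5980 ft.
Site Q: ISA temp = 6.2°C, deviation -21.2°C, DA = 4400 + 120 × (-21.2) = 1856 ft.
Site P is higher by 5980 − 1856 = 4124 ft.

Site P by 4124 ft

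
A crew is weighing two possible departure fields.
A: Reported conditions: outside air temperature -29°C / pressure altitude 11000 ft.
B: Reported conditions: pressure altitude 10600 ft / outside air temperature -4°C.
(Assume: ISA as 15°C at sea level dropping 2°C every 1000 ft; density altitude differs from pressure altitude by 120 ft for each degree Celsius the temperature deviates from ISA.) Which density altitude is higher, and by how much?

B by 2504 ft

A: ISA temp = -7°C, deviation -22°C, DA = 11000 + 120 × (-22) = 8360 ft.
B: ISA temp = -6.2°C, deviation +2.2°C, DA = 10600 + 120 × 2.2 = 10864 ft.
B is higher by 10864 − 8360 = 2504 ft.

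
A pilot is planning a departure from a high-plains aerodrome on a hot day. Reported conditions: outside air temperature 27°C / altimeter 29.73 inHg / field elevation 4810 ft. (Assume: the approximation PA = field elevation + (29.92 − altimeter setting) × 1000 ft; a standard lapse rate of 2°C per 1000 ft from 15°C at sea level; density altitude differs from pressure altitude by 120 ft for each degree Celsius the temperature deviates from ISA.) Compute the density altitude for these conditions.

Pressure altitude = 4810 + (29.92 − 29.73) × 1000 = 4810 + (+190) = 5000 ft.
ISA temperature at 5000 ft = 15 − 2 × (5000/1000) = 5°C.
ISA deviation = 27 − 5 = +22°C.
Density altitude = 5000 + 120 × (22) = 7640 ft.

7640 ft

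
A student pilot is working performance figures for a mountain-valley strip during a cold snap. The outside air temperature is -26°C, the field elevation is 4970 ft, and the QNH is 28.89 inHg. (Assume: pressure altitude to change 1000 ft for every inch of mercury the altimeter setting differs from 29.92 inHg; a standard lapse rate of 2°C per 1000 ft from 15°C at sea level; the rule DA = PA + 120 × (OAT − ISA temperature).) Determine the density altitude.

2520 ft

Pressure altitude = 4970 + (29.92 − 28.89) × 1000 = 4970 + (+1030) = 6000 ft.
ISA temperature at 6000 ft = 15 − 2 × (6000/1000) = 3°C.
ISA deviation = -26 − 3 = -29°C.
Density altitude = 6000 + 120 × (-29) = 2520 ft.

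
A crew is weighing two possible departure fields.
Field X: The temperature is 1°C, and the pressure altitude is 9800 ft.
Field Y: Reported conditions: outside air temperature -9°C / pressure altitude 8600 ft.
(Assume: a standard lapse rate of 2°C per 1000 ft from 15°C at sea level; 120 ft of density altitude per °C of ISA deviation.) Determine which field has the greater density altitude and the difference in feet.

Field X: ISA temp = -4.6°C, deviation +5.6°C, DA = 9800 + 120 × 5.6 = 10472 ft.
Field Y: ISA temp = -2.2°C, deviation -6.8°C, DA = 8600 + 120 × (-6.8) = 7784 ft.
Field X is higher by 10472 − 7784 = 2688 ft.

Field X by 2688 ft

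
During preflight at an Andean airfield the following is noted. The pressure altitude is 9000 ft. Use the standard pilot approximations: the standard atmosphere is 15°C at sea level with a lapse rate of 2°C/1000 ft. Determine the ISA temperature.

-3°C

ISA temperature = 15 − 2 × (9000/1000) = 15 − 18 = -3°C.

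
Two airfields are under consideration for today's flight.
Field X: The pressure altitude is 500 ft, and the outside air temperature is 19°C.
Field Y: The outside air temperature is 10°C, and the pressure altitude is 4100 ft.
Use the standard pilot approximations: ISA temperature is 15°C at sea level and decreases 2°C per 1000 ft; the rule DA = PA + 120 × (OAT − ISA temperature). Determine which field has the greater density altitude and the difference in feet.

Field Y by 3384 ft

Field X: ISA temp = 14°C, deviation +5°C, DA = 500 + 120 × 5 = 1100 ft.
Field Y: ISA temp = 6.8°C, deviation +3.2°C, DA = 4100 + 120 × 3.2 = 4484 ft.
Field Y is higher by 4484 − 1100 = 3384 ft.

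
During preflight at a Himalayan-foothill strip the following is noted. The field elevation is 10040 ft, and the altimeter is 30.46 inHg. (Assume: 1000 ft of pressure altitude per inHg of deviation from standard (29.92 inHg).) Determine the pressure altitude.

Pressure correction = (29.92 − 30.46) × 1000 = -540 ft.
Pressure altitude = 10040 + (-540) = 9500 ft.

9500 ft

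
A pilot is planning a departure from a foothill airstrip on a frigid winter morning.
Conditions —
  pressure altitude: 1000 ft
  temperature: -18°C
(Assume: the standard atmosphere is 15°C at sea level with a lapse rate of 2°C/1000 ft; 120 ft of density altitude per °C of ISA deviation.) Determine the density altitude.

ISA temperature at 1000 ft = 15 − 2 × (1000/1000) = 13°C.
ISA deviation = -18 − 13 = -31°C.
Density altitude = 1000 + 120 × (-31) = 1000 + (-3720) = -2720 ft.

-2720 ft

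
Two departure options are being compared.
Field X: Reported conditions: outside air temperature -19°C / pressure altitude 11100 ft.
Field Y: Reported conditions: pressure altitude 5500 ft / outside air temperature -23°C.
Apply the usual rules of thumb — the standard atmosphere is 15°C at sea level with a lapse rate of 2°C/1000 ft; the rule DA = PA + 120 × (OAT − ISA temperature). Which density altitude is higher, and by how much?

Field X: ISA temp = -7.2°C, deviation -11.8°C, DA = 11100 + 120 × (-11.8) = 9684 ft.
Field Y: ISA temp = 4°C, deviation -27°C, DA = 5500 + 120 × (-27) = 2260 ft.
Field X is higher by 9684 − 2260 = 7424 ft.

Field X by 7424 ft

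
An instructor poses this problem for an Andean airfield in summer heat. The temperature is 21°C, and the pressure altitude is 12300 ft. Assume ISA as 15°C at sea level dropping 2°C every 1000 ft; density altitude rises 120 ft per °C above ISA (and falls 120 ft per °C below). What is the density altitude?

ISA temperature at 12300 ft = 15 − 2 × (12300/1000) = -9.6°C.
ISA deviation = 21 − (-9.6) = +30.6°C.
Density altitude = 12300 + 120 × (30.6) = 12300 + (+3672) = 15972 ft.

15972 ft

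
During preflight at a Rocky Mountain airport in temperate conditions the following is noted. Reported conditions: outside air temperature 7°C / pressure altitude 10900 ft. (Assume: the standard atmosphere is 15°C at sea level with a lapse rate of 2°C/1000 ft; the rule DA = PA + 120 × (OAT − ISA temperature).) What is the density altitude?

ISA temperature at 10900 ft = 15 − 2 × (10900/1000) = -6.8°C.
ISA deviation = 7 − (-6.8) = +13.8°C.
Density altitude = 10900 + 120 × (13.8) = 10900 + (+1656) = 12556 ft.

12556 ft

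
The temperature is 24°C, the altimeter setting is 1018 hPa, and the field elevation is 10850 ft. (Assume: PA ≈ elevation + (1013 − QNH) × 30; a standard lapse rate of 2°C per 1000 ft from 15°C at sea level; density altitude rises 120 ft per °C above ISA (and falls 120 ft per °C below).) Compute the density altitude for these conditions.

Pressure altitude = 10850 + (1013 − 1018) × 30 = 10850 + (-150) = 10700 ft.
ISA temperature at 10700 ft = 15 − 2 × (10700/1000) = -6.4°C.
ISA deviation = 24 − (-6.4) = +30.4°C.
Density altitude = 10700 + 120 × (30.4) = 14348 ft.

14348 ft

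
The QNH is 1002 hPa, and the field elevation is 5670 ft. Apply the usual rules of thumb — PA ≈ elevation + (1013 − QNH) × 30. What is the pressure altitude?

6000 ft

Pressure correction = (1013 − 1002) × 30 = +330 ft.
Pressure altitude = 5670 + (+330) = 6000 ft.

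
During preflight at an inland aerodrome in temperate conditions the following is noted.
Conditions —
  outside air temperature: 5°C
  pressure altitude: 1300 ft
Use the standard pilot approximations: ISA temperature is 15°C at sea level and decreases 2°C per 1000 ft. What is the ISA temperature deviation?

ISA-7.4°C

ISA temperature at 1300 ft = 15 − 2 × (1300/1000) = 12.4°C.
Deviation = OAT − ISA = 5 − 12.4 = -7.4°C.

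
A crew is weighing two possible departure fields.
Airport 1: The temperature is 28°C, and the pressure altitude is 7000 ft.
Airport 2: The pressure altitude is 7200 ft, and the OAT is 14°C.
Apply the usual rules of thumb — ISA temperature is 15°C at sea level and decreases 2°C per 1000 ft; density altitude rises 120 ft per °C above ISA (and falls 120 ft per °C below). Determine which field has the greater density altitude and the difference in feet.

Airport 1: ISA temp = 1°C, deviation +27°C, DA = 7000 + 120 × 27 = 10240 ft.
Airport 2: ISA temp = 0.6°C, deviation +13.4°C, DA = 7200 + 120 × 13.4 = 8808 ft.
Airport 1 is higher by 10240 − 8808 = 1432 ft.

Airport 1 by 1432 ft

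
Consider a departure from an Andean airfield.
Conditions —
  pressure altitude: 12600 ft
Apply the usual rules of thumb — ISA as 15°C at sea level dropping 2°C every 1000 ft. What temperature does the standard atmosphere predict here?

-10.2°C

ISA temperature = 15 − 2 × (12600/1000) = 15 − 25.2 = -10.2°C.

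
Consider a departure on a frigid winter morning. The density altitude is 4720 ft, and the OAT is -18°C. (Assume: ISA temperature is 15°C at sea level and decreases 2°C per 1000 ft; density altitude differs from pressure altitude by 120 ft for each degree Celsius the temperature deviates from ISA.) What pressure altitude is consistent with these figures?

7000 ft

DA = PA + 120 × (OAT − (15 − 2·PA/1000)) = PA + 120·OAT − 1800 + 0.24·PA = 1.24·PA + 120·OAT − 1800.
So 1.24·PA = 4720 − 120 × (-18) + 1800 = 8680.
PA = 8680 / 1.24 = 7000 ft.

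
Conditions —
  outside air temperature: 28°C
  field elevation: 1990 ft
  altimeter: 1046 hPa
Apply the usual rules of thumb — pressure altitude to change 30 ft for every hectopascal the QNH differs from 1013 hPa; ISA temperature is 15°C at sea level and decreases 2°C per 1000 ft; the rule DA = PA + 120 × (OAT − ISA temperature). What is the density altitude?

Pressure altitude = 1990 + (1013 − 1046) × 30 = 1990 + (-990) = 1000 ft.
ISA temperature at 1000 ft = 15 − 2 × (1000/1000) = 13°C.
ISA deviation = 28 − 13 = +15°C.
Density altitude = 1000 + 120 × (15) = 2800 ft.

2800 ft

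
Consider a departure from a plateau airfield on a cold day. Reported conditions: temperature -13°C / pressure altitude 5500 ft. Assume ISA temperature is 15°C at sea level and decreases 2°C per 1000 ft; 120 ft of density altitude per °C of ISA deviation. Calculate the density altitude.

ISA temperature at 5500 ft = 15 − 2 × (5500/1000) = 4°C.
ISA deviation = -13 − 4 = -17°C.
Density altitude = 5500 + 120 × (-17) = 5500 + (-2040) = 3460 ft.

3460 ft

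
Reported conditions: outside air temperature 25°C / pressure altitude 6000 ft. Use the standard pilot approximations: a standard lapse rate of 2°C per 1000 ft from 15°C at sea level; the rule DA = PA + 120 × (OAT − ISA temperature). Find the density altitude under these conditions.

ISA temperature at 6000 ft = 15 − 2 × (6000/1000) = 3°C.
ISA deviation = 25 − 3 = +22°C.
Density altitude = 6000 + 120 × (22) = 6000 + (+2640) = 8640 ft.

8640 ft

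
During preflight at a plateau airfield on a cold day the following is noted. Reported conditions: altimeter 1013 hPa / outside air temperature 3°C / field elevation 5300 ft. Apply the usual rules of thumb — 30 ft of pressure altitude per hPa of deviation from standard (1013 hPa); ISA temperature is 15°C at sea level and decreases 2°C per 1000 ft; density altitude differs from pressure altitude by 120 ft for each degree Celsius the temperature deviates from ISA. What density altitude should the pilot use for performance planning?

Pressure altitude = 5300 + (1013 − 1013) × 30 = 5300 + (0) = 5300 ft.
ISA temperature at 5300 ft = 15 − 2 × (5300/1000) = 4.4°C.
ISA deviation = 3 − 4.4 = -1.4°C.
Density altitude = 5300 + 120 × (-1.4) = 5132 ft.

5132 ft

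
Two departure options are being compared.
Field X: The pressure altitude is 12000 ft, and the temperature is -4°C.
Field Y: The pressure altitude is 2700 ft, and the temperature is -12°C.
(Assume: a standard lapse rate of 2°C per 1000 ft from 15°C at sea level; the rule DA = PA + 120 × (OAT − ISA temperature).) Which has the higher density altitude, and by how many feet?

Field X by 12492 ft

Field X: ISA temp = -9°C, deviation +5°C, DA = 12000 + 120 × 5 = 12600 ft.
Field Y: ISA temp = 9.6°C, deviation -21.6°C, DA = 2700 + 120 × (-21.6) = 108 ft.
Field X is higher by 12600 − 108 = 12492 ft.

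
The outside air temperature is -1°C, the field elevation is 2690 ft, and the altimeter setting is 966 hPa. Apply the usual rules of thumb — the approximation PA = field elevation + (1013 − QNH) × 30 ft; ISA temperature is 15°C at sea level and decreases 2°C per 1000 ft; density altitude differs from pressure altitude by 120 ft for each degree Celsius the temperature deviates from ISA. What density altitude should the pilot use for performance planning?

Pressure altitude = 2690 + (1013 − 966) × 30 = 2690 + (+1410) = 4100 ft.
ISA temperature at 4100 ft = 15 − 2 × (4100/1000) = 6.8°C.
ISA deviation = -1 − 6.8 = -7.8°C.
Density altitude = 4100 + 120 × (-7.8) = 3164 ft.

3164 ft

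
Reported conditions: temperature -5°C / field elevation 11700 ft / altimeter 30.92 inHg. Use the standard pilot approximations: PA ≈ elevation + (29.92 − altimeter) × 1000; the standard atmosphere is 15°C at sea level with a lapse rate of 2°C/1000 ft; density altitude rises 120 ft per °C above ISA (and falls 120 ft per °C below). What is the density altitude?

10868 ft

Pressure altitude = 11700 + (29.92 − 30.92) × 1000 = 11700 + (-1000) = 10700 ft.
ISA temperature at 10700 ft = 15 − 2 × (10700/1000) = -6.4°C.
ISA deviation = -5 − (-6.4) = +1.4°C.
Density altitude = 10700 + 120 × (1.4) = 10868 ft.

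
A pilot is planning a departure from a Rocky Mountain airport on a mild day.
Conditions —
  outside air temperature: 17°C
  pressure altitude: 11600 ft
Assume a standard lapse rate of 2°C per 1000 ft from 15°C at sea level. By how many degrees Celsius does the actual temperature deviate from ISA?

ISA temperature at 11600 ft = 15 − 2 × (11600/1000) = -8.2°C.
Deviation = OAT − ISA = 17 − (-8.2) = +25.2°C.

ISA+25.2°C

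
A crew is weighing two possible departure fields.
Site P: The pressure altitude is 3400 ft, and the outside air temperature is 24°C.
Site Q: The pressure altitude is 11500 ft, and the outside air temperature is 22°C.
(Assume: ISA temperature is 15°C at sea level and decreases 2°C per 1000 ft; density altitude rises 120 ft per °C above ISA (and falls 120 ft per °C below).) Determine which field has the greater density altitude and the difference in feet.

Site Q by 9804 ft

Site P: ISA temp = 8.2°C, deviation +15.8°C, DA = 3400 + 120 × 15.8 = 5296 ft.
Site Q: ISA temp = -8°C, deviation +30°C, DA = 11500 + 120 × 30 = 15100 ft.
Site Q is higher by 15100 − 5296 = 9804 ft.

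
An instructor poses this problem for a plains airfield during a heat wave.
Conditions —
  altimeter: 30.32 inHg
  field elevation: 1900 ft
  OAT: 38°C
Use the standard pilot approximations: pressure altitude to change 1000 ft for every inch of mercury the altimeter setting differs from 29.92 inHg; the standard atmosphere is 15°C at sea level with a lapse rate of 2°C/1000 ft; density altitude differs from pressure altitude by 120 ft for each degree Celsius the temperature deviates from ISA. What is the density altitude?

4620 ft

Pressure altitude = 1900 + (29.92 − 30.32) × 1000 = 1900 + (-400) = 1500 ft.
ISA temperature at 1500 ft = 15 − 2 × (1500/1000) = 12°C.
ISA deviation = 38 − 12 = +26°C.
Density altitude = 1500 + 120 × (26) = 4620 ft.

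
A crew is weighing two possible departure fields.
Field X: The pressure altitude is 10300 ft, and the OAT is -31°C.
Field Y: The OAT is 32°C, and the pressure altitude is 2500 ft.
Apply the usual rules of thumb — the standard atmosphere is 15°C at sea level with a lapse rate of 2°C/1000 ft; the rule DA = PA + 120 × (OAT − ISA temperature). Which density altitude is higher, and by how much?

Field X: ISA temp = -5.6°C, deviation -25.4°C, DA = 10300 + 120 × (-25.4) = 7252 ft.
Field Y: ISA temp = 10°C, deviation +22°C, DA = 2500 + 120 × 22 = 5140 ft.
Field X is higher by 7252 − 5140 = 2112 ft.

Field X by 2112 ft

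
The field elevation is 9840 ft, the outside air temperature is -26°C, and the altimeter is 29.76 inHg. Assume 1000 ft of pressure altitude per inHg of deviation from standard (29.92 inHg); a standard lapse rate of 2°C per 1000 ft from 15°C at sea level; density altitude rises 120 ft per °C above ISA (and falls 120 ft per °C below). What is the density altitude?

Pressure altitude = 9840 + (29.92 − 29.76) × 1000 = 9840 + (+160) = 10000 ft.
ISA temperature at 10000 ft = 15 − 2 × (10000/1000) = -5°C.
ISA deviation = -26 − (-5) = -21°C.
Density altitude = 10000 + 120 × (-21) = 7480 ft.

7480 ft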